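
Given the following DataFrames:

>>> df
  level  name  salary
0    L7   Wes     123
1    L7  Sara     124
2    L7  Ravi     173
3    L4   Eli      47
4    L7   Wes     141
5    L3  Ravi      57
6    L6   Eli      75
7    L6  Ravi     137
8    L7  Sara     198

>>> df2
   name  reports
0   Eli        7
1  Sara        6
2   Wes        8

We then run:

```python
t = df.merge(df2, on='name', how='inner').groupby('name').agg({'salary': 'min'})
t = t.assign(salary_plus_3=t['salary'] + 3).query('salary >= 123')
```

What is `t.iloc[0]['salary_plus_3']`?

merge on 'name' (how='inner') → 6 rows:
  level  name  salary  reports
0    L7   Wes     123        8
1    L7  Sara     124        6
2    L4   Eli      47        7
3    L7   Wes     141        8
4    L6   Eli      75        7
5    L7  Sara     198        6
group by name, min of salary:
      salary
name        
Eli       47
Sara     124
Wes      123
add column salary_plus_3 = t['salary'] + 3:
      salary  salary_plus_3
name                       
Eli       47             50
Sara     124            127
Wes      123            126
filter rows where salary >= 123:
      salary  salary_plus_3
name                       
Sara     124            127
Wes      123            126
Hence 127.

127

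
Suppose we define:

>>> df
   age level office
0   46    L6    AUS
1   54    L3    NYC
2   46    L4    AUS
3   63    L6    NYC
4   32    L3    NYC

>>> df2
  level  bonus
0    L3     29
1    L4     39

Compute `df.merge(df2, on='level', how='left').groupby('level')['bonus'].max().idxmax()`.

L4

merge on 'level' (how='left') → 5 rows:
   age level office  bonus
0   46    L6    AUS    NaN
1   54    L3    NYC   29.0
2   46    L4    AUS   39.0
3   63    L6    NYC    NaN
4   32    L3    NYC   29.0
group by level, max of bonus:
level
L3    29.0
L4    39.0
L6     NaN
Name: bonus, dtype: float64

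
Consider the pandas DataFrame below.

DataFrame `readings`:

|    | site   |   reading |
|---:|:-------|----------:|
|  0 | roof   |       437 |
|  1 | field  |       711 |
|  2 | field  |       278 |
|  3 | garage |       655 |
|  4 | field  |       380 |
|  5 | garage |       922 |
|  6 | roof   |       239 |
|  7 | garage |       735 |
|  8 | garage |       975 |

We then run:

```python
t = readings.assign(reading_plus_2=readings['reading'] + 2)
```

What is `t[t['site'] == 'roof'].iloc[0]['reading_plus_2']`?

439

add column reading_plus_2 = readings['reading'] + 2:
     site  reading  reading_plus_2
0    roof      437             439
1   field      711             713
2   field      278             280
3  garage      655             657
4   field      380             382
5  garage      922             924
6    roof      239             241
7  garage      735             737
8  garage      975             977
filter rows where site == 'roof':
   site  reading  reading_plus_2
0  roof      437             439
6  roof      239             241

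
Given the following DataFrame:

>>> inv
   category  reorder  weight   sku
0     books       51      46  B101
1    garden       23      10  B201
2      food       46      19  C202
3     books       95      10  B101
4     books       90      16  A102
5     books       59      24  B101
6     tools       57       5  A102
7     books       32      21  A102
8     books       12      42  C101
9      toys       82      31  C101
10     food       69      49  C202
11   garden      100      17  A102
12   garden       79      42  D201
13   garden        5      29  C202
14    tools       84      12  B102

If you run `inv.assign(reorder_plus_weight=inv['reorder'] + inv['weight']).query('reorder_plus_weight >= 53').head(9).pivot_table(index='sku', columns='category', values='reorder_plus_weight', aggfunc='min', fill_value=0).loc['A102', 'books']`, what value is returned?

53

add column reorder_plus_weight = inv['reorder'] + inv['weight']:
   category  reorder  weight   sku  reorder_plus_weight
0     books       51      46  B101                   97
1    garden       23      10  B201                   33
2      food       46      19  C202                   65
3     books       95      10  B101                  105
4     books       90      16  A102                  106
5     books       59      24  B101                   83
6     tools       57       5  A102                   62
7     books       32      21  A102                   53
8     books       12      42  C101                   54
9      toys       82      31  C101                  113
10     food       69      49  C202                  118
11   garden      100      17  A102                  117
12   garden       79      42  D201                  121
13   garden        5      29  C202                   34
14    tools       84      12  B102                   96
filter rows where reorder_plus_weight >= 53:
   category  reorder  weight   sku  reorder_plus_weight
0     books       51      46  B101                   97
2      food       46      19  C202                   65
3     books       95      10  B101                  105
4     books       90      16  A102                  106
5     books       59      24  B101                   83
6     tools       57       5  A102                   62
7     books       32      21  A102                   53
8     books       12      42  C101                   54
9      toys       82      31  C101                  113
10     food       69      49  C202                  118
11   garden      100      17  A102                  117
12   garden       79      42  D201                  121
14    tools       84      12  B102                   96
take first 9 rows:
  category  reorder  weight   sku  reorder_plus_weight
0    books       51      46  B101                   97
2     food       46      19  C202                   65
3    books       95      10  B101                  105
4    books       90      16  A102                  106
5    books       59      24  B101                   83
6    tools       57       5  A102                   62
7    books       32      21  A102                   53
8    books       12      42  C101                   54
9     toys       82      31  C101                  113
pivot: rows=sku, cols=category, min(reorder_plus_weight):
category  books  food  tools  toys
sku                               
A102         53     0     62     0
B101         83     0      0     0
C101         54     0      0   113
C202          0    65      0     0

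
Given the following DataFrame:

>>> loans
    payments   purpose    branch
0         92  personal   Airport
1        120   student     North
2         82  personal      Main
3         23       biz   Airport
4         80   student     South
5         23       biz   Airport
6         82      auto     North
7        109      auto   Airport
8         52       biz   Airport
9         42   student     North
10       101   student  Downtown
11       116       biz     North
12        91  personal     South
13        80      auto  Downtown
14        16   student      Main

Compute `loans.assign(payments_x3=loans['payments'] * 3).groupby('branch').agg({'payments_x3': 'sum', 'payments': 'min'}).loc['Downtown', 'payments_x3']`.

543

add column payments_x3 = loans['payments'] * 3:
    payments   purpose    branch  payments_x3
0         92  personal   Airport          276
1        120   student     North          360
2         82  personal      Main          246
3         23       biz   Airport           69
4         80   student     South          240
5         23       biz   Airport           69
6         82      auto     North          246
7        109      auto   Airport          327
8         52       biz   Airport          156
9         42   student     North          126
10       101   student  Downtown          303
11       116       biz     North          348
12        91  personal     South          273
13        80      auto  Downtown          240
14        16   student      Main           48
group by branch: sum(payments_x3), min(payments):
          payments_x3  payments
branch                         
Airport           897        23
Downtown          543        80
Main              294        16
North            1080        42
South             513        80
The value at row 'Downtown', column 'payments_x3' is 543.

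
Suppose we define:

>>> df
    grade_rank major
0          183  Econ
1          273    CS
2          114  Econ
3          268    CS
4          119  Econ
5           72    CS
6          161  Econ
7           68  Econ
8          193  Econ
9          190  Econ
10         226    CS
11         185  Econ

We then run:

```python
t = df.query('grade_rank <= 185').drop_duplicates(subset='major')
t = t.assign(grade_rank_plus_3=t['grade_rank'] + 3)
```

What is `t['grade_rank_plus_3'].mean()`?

130.5

filter rows where grade_rank <= 185:
    grade_rank major
0          183  Econ
2          114  Econ
4          119  Econ
5           72    CS
6          161  Econ
7           68  Econ
11         185  Econ
drop duplicate major (keep=first):
   grade_rank major
0         183  Econ
5          72    CS
add column grade_rank_plus_3 = t['grade_rank'] + 3:
   grade_rank major  grade_rank_plus_3
0         183  Econ                186
5          72    CS                 75
The mean of column 'grade_rank_plus_3' is 130.5.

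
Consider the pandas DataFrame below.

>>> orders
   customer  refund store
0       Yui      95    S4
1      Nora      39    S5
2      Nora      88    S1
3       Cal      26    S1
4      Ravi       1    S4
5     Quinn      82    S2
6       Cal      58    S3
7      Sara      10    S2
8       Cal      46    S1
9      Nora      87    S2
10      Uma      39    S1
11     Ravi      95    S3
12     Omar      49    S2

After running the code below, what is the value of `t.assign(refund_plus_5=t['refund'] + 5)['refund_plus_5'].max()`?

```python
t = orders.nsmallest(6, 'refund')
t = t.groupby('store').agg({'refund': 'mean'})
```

44.0

take 6 rows with smallest refund:
   customer  refund store
4      Ravi       1    S4
7      Sara      10    S2
3       Cal      26    S1
1      Nora      39    S5
10      Uma      39    S1
8       Cal      46    S1
group by store, mean of refund:
       refund
store        
S1       37.0
S2       10.0
S4        1.0
S5       39.0
add column refund_plus_5 = t['refund'] + 5:
       refund  refund_plus_5
store                       
S1       37.0           42.0
S2       10.0           15.0
S4        1.0            6.0
S5       39.0           44.0
Reading off the max of column 'refund_plus_5', we get 44.0.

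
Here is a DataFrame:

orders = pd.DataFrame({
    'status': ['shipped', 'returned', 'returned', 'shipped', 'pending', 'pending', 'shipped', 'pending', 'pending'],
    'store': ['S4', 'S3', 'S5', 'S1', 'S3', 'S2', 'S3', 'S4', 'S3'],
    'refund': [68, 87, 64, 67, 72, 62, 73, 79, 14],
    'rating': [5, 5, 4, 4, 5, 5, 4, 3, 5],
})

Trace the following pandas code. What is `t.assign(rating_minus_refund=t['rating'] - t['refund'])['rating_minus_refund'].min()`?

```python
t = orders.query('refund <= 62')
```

-57

filter rows where refund <= 62:
    status store  refund  rating
5  pending    S2      62       5
8  pending    S3      14       5
add column rating_minus_refund = t['rating'] - t['refund']:
    status store  refund  rating  rating_minus_refund
5  pending    S2      62       5                  -57
8  pending    S3      14       5                   -9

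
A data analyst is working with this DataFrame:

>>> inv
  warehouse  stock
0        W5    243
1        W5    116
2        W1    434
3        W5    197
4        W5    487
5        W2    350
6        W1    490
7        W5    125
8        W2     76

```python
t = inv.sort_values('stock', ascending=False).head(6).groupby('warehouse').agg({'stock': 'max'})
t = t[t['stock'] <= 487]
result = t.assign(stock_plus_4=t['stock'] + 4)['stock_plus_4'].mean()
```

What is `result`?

sort by stock descending:
  warehouse  stock
6        W1    490
4        W5    487
2        W1    434
5        W2    350
0        W5    243
3        W5    197
7        W5    125
1        W5    116
8        W2     76
take first 6 rows:
  warehouse  stock
6        W1    490
4        W5    487
2        W1    434
5        W2    350
0        W5    243
3        W5    197
group by warehouse, max of stock:
           stock
warehouse       
W1           490
W2           350
W5           487
filter rows where stock <= 487:
           stock
warehouse       
W2           350
W5           487
add column stock_plus_4 = t['stock'] + 4:
           stock  stock_plus_4
warehouse                     
W2           350           354
W5           487           491

422.5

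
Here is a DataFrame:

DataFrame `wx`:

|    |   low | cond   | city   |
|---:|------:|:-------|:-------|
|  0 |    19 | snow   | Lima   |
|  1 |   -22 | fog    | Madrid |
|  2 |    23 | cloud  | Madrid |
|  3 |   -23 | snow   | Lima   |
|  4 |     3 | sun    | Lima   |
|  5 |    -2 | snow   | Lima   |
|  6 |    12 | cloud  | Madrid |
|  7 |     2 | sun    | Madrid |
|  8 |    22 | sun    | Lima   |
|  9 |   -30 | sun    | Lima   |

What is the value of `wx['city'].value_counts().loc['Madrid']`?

value_counts of city:
city
Lima      6
Madrid    4
Name: count, dtype: int64
Reading off the value at index 'Madrid', we get 4.

4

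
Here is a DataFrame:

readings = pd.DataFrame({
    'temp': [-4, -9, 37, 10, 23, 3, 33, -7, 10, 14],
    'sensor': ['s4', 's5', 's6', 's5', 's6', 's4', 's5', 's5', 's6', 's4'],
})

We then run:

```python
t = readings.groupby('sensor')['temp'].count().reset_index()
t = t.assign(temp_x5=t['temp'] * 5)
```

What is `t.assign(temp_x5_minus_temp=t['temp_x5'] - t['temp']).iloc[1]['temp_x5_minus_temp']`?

group by sensor, count of temp:
sensor
s4    3
s5    4
s6    3
Name: temp, dtype: int64
reset_index():
  sensor  temp
0     s4     3
1     s5     4
2     s6     3
add column temp_x5 = t['temp'] * 5:
  sensor  temp  temp_x5
0     s4     3       15
1     s5     4       20
2     s6     3       15
add column temp_x5_minus_temp = t['temp_x5'] - t['temp']:
  sensor  temp  temp_x5  temp_x5_minus_temp
0     s4     3       15                  12
1     s5     4       20                  16
2     s6     3       15                  12
value at position 1, column 'temp_x5_minus_temp' → 16

16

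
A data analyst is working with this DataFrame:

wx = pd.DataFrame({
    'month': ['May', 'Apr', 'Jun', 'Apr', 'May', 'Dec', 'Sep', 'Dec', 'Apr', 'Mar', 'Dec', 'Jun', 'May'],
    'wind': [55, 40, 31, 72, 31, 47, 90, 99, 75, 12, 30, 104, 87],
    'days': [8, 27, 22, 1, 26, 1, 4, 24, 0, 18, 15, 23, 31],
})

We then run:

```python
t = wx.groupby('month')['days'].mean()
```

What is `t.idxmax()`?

group by month, mean of days:
month
Apr     9.333333
Dec    13.333333
Jun    22.500000
Mar    18.000000
May    21.666667
Sep     4.000000
Name: days, dtype: float64
Taking the label with the largest value gives Jun.

Jun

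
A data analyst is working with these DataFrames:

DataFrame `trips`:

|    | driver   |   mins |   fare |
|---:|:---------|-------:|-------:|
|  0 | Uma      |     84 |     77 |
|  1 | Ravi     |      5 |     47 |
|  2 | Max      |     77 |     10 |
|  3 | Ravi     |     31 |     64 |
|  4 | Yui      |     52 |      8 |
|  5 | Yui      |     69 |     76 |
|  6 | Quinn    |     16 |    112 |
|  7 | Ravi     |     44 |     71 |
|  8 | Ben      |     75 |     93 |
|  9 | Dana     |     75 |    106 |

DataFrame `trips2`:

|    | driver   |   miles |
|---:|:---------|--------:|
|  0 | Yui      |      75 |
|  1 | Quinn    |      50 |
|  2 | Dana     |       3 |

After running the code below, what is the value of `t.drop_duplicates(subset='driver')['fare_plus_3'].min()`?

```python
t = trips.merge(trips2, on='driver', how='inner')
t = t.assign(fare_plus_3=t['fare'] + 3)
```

11

merge on 'driver' (how='inner') → 4 rows:
  driver  mins  fare  miles
0    Yui    52     8     75
1    Yui    69    76     75
2  Quinn    16   112     50
3   Dana    75   106      3
add column fare_plus_3 = t['fare'] + 3:
  driver  mins  fare  miles  fare_plus_3
0    Yui    52     8     75           11
1    Yui    69    76     75           79
2  Quinn    16   112     50          115
3   Dana    75   106      3          109
drop duplicate driver (keep=first):
  driver  mins  fare  miles  fare_plus_3
0    Yui    52     8     75           11
2  Quinn    16   112     50          115
3   Dana    75   106      3          109
min of column 'fare_plus_3' → 11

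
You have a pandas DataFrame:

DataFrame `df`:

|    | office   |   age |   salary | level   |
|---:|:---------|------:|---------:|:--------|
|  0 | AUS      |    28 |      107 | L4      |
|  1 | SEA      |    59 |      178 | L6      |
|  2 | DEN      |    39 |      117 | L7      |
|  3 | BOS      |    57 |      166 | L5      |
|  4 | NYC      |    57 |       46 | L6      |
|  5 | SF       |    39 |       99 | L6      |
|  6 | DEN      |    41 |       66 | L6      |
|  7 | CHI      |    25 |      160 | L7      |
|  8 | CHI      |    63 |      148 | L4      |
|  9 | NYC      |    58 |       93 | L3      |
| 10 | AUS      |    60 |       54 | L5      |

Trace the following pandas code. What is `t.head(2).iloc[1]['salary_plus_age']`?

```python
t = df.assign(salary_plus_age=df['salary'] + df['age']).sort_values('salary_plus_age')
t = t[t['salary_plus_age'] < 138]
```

107

add column salary_plus_age = df['salary'] + df['age']:
   office  age  salary level  salary_plus_age
0     AUS   28     107    L4              135
1     SEA   59     178    L6              237
2     DEN   39     117    L7              156
3     BOS   57     166    L5              223
4     NYC   57      46    L6              103
5      SF   39      99    L6              138
6     DEN   41      66    L6              107
7     CHI   25     160    L7              185
8     CHI   63     148    L4              211
9     NYC   58      93    L3              151
10    AUS   60      54    L5              114
sort by salary_plus_age:
   office  age  salary level  salary_plus_age
4     NYC   57      46    L6              103
6     DEN   41      66    L6              107
10    AUS   60      54    L5              114
0     AUS   28     107    L4              135
5      SF   39      99    L6              138
9     NYC   58      93    L3              151
2     DEN   39     117    L7              156
7     CHI   25     160    L7              185
8     CHI   63     148    L4              211
3     BOS   57     166    L5              223
1     SEA   59     178    L6              237
filter rows where salary_plus_age < 138:
   office  age  salary level  salary_plus_age
4     NYC   57      46    L6              103
6     DEN   41      66    L6              107
10    AUS   60      54    L5              114
0     AUS   28     107    L4              135
take first 2 rows:
  office  age  salary level  salary_plus_age
4    NYC   57      46    L6              103
6    DEN   41      66    L6              107
So iloc[1]['salary_plus_age'] = 107.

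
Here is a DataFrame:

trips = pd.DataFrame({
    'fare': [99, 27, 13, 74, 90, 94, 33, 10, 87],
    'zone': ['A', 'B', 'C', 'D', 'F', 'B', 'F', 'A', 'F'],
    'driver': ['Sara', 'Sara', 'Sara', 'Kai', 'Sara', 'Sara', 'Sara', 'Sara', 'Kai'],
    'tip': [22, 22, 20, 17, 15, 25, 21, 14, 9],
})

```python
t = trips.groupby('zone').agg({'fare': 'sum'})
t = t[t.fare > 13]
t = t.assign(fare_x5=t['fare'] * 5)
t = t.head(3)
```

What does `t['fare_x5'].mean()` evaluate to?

506.666666667

group by zone, sum of fare:
      fare
zone      
A      109
B      121
C       13
D       74
F      210
filter rows where fare > 13:
      fare
zone      
A      109
B      121
D       74
F      210
add column fare_x5 = t['fare'] * 5:
      fare  fare_x5
zone               
A      109      545
B      121      605
D       74      370
F      210     1050
take first 3 rows:
      fare  fare_x5
zone               
A      109      545
B      121      605
D       74      370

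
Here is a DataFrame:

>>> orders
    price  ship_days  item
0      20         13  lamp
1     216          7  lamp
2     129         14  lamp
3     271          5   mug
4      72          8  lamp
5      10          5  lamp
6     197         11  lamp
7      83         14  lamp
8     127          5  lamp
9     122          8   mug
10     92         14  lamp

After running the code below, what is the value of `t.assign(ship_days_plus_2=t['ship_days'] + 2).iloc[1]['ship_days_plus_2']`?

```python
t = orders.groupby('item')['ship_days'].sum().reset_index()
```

group by item, sum of ship_days:
item
lamp    91
mug     13
Name: ship_days, dtype: int64
reset_index():
   item  ship_days
0  lamp         91
1   mug         13
add column ship_days_plus_2 = t['ship_days'] + 2:
   item  ship_days  ship_days_plus_2
0  lamp         91                93
1   mug         13                15
So iloc[1]['ship_days_plus_2'] = 15.

15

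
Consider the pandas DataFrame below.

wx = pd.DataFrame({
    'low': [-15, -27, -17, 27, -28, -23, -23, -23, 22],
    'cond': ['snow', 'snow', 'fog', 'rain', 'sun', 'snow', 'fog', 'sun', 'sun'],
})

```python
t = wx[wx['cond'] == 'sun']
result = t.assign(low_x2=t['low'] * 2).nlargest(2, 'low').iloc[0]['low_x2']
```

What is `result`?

44

filter rows where cond == 'sun':
   low cond
4  -28  sun
7  -23  sun
8   22  sun
add column low_x2 = t['low'] * 2:
   low cond  low_x2
4  -28  sun     -56
7  -23  sun     -46
8   22  sun      44
take 2 rows with largest low:
   low cond  low_x2
8   22  sun      44
7  -23  sun     -46
Taking the value at position 0, column 'low_x2' gives 44.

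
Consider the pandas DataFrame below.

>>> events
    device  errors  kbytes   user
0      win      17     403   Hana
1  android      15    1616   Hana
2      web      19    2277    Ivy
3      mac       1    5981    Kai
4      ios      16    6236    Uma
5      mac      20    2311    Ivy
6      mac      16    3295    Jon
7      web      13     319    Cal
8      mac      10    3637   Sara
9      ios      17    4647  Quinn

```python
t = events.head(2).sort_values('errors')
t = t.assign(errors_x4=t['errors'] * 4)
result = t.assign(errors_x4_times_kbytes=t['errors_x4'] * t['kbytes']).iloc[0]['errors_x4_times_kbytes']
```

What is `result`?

96960

take first 2 rows:
    device  errors  kbytes  user
0      win      17     403  Hana
1  android      15    1616  Hana
sort by errors:
    device  errors  kbytes  user
1  android      15    1616  Hana
0      win      17     403  Hana
add column errors_x4 = t['errors'] * 4:
    device  errors  kbytes  user  errors_x4
1  android      15    1616  Hana         60
0      win      17     403  Hana         68
add column errors_x4_times_kbytes = t['errors_x4'] * t['kbytes']:
    device  errors  kbytes  user  errors_x4  errors_x4_times_kbytes
1  android      15    1616  Hana         60                   96960
0      win      17     403  Hana         68                   27404
So iloc[0]['errors_x4_times_kbytes'] = 96960.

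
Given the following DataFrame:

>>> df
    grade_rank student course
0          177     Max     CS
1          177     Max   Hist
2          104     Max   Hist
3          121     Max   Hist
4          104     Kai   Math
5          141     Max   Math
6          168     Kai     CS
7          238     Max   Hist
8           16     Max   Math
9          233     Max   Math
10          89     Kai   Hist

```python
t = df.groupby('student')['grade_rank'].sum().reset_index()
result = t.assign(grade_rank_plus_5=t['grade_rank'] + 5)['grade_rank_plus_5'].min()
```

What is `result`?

366

group by student, sum of grade_rank:
student
Kai     361
Max    1207
Name: grade_rank, dtype: int64
reset_index():
  student  grade_rank
0     Kai         361
1     Max        1207
add column grade_rank_plus_5 = t['grade_rank'] + 5:
  student  grade_rank  grade_rank_plus_5
0     Kai         361                366
1     Max        1207               1212
The min of column 'grade_rank_plus_5' is 366.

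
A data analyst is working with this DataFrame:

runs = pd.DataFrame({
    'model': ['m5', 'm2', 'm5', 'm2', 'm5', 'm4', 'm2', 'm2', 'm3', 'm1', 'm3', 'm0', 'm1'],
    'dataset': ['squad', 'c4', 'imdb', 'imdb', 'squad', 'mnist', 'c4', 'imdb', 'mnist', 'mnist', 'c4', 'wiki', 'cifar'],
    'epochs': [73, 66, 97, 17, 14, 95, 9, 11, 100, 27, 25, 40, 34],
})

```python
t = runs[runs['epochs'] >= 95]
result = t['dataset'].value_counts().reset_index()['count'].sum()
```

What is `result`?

3

filter rows where epochs >= 95:
  model dataset  epochs
2    m5    imdb      97
5    m4   mnist      95
8    m3   mnist     100
value_counts of dataset:
dataset
mnist    2
imdb     1
Name: count, dtype: int64
reset_index():
  dataset  count
0   mnist      2
1    imdb      1
Reading off the sum of column 'count', we get 3.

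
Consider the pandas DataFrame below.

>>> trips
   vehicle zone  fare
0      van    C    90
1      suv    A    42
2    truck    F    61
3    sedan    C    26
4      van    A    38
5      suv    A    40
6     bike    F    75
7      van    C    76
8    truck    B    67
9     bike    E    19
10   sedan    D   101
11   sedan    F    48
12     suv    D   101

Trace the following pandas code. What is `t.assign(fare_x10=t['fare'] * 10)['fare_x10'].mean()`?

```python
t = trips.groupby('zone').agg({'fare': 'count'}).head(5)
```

20.0

group by zone, count of fare:
      fare
zone      
A        3
B        1
C        3
D        2
E        1
F        3
take first 5 rows:
      fare
zone      
A        3
B        1
C        3
D        2
E        1
add column fare_x10 = t['fare'] * 10:
      fare  fare_x10
zone                
A        3        30
B        1        10
C        3        30
D        2        20
E        1        10
The mean of column 'fare_x10' is 20.0.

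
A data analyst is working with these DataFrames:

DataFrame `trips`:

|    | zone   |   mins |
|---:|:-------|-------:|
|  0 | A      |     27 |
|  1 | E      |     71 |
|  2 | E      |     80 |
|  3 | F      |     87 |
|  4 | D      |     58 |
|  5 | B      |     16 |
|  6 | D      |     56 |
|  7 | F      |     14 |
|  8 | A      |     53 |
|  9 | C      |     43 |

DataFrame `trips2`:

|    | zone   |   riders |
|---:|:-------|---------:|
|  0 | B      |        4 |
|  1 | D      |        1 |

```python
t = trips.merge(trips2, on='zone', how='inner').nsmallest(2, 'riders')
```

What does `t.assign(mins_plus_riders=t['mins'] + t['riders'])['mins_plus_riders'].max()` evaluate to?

59

merge on 'zone' (how='inner') → 3 rows:
  zone  mins  riders
0    D    58       1
1    B    16       4
2    D    56       1
take 2 rows with smallest riders:
  zone  mins  riders
0    D    58       1
2    D    56       1
add column mins_plus_riders = t['mins'] + t['riders']:
  zone  mins  riders  mins_plus_riders
0    D    58       1                59
2    D    56       1                57
Reading off the max of column 'mins_plus_riders', we get 59.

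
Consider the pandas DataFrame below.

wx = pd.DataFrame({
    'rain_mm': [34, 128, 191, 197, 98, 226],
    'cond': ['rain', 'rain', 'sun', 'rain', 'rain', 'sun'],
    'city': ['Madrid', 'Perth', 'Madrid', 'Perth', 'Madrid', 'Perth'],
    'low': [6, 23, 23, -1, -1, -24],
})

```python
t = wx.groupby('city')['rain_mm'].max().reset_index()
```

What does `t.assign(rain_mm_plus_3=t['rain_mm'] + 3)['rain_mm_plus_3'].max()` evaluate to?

group by city, max of rain_mm:
city
Madrid    191
Perth     226
Name: rain_mm, dtype: int64
reset_index():
     city  rain_mm
0  Madrid      191
1   Perth      226
add column rain_mm_plus_3 = t['rain_mm'] + 3:
     city  rain_mm  rain_mm_plus_3
0  Madrid      191             194
1   Perth      226             229
The max of column 'rain_mm_plus_3' is 229.

229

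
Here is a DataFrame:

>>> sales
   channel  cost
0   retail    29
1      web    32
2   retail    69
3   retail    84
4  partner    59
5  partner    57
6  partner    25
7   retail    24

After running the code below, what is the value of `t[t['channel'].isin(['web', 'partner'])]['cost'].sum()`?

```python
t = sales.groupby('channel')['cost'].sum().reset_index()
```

173

group by channel, sum of cost:
channel
partner    141
retail     206
web         32
Name: cost, dtype: int64
reset_index():
   channel  cost
0  partner   141
1   retail   206
2      web    32
filter rows where channel in ['web', 'partner']:
   channel  cost
0  partner   141
2      web    32
Reading off the sum of column 'cost', we get 173.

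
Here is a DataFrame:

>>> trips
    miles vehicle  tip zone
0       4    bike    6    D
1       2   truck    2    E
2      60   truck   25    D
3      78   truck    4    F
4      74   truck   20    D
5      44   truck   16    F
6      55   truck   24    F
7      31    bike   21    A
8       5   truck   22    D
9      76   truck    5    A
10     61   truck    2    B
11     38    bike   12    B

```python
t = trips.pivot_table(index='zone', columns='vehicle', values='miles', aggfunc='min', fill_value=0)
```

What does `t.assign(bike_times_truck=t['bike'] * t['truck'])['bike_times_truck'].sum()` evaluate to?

4694

pivot: rows=zone, cols=vehicle, min(miles):
vehicle  bike  truck
zone                
A          31     76
B          38     61
D           4      5
E           0      2
F           0     44
add column bike_times_truck = t['bike'] * t['truck']:
vehicle  bike  truck  bike_times_truck
zone                                  
A          31     76              2356
B          38     61              2318
D           4      5                20
E           0      2                 0
F           0     44                 0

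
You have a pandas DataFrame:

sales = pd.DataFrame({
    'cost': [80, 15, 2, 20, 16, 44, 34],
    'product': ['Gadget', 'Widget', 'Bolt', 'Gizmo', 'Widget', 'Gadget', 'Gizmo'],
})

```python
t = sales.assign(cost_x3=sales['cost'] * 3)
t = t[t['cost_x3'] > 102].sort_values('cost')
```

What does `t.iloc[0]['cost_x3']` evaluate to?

add column cost_x3 = sales['cost'] * 3:
   cost product  cost_x3
0    80  Gadget      240
1    15  Widget       45
2     2    Bolt        6
3    20   Gizmo       60
4    16  Widget       48
5    44  Gadget      132
6    34   Gizmo      102
filter rows where cost_x3 > 102:
   cost product  cost_x3
0    80  Gadget      240
5    44  Gadget      132
sort by cost:
   cost product  cost_x3
5    44  Gadget      132
0    80  Gadget      240

132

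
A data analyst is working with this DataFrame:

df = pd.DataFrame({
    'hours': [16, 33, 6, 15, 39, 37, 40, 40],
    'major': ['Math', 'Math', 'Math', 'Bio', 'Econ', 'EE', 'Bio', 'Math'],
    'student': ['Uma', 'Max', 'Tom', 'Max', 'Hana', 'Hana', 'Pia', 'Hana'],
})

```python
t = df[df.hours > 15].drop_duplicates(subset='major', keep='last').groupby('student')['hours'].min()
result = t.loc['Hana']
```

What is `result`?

filter rows where hours > 15:
   hours major student
0     16  Math     Uma
1     33  Math     Max
4     39  Econ    Hana
5     37    EE    Hana
6     40   Bio     Pia
7     40  Math    Hana
drop duplicate major (keep=last):
   hours major student
4     39  Econ    Hana
5     37    EE    Hana
6     40   Bio     Pia
7     40  Math    Hana
group by student, min of hours:
student
Hana    37
Pia     40
Name: hours, dtype: int64
Then the value at index 'Hana': 37

37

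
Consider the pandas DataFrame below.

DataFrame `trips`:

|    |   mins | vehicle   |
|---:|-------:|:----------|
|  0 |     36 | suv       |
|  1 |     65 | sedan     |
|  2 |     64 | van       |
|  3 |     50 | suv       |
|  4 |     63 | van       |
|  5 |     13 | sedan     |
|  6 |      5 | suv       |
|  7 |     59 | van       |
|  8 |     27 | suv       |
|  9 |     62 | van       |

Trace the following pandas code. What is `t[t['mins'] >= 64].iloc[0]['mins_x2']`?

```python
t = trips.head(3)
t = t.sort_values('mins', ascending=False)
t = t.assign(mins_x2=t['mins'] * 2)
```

130

take first 3 rows:
   mins vehicle
0    36     suv
1    65   sedan
2    64     van
sort by mins descending:
   mins vehicle
1    65   sedan
2    64     van
0    36     suv
add column mins_x2 = t['mins'] * 2:
   mins vehicle  mins_x2
1    65   sedan      130
2    64     van      128
0    36     suv       72
filter rows where mins >= 64:
   mins vehicle  mins_x2
1    65   sedan      130
2    64     van      128
Then the value at position 0, column 'mins_x2': 130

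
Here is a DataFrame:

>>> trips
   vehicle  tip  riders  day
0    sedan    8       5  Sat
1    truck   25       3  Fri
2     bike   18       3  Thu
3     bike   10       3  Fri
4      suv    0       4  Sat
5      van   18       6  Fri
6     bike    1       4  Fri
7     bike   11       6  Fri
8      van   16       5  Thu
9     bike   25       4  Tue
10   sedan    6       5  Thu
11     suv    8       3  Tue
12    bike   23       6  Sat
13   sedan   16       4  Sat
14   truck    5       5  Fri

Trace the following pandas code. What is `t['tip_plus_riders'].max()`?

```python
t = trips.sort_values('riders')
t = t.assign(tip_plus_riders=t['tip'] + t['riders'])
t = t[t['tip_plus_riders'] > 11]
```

29

sort by riders:
   vehicle  tip  riders  day
1    truck   25       3  Fri
2     bike   18       3  Thu
3     bike   10       3  Fri
11     suv    8       3  Tue
4      suv    0       4  Sat
6     bike    1       4  Fri
9     bike   25       4  Tue
13   sedan   16       4  Sat
0    sedan    8       5  Sat
8      van   16       5  Thu
10   sedan    6       5  Thu
14   truck    5       5  Fri
5      van   18       6  Fri
7     bike   11       6  Fri
12    bike   23       6  Sat
add column tip_plus_riders = t['tip'] + t['riders']:
   vehicle  tip  riders  day  tip_plus_riders
1    truck   25       3  Fri               28
2     bike   18       3  Thu               21
3     bike   10       3  Fri               13
11     suv    8       3  Tue               11
4      suv    0       4  Sat                4
6     bike    1       4  Fri                5
9     bike   25       4  Tue               29
13   sedan   16       4  Sat               20
0    sedan    8       5  Sat               13
8      van   16       5  Thu               21
10   sedan    6       5  Thu               11
14   truck    5       5  Fri               10
5      van   18       6  Fri               24
7     bike   11       6  Fri               17
12    bike   23       6  Sat               29
filter rows where tip_plus_riders > 11:
   vehicle  tip  riders  day  tip_plus_riders
1    truck   25       3  Fri               28
2     bike   18       3  Thu               21
3     bike   10       3  Fri               13
9     bike   25       4  Tue               29
13   sedan   16       4  Sat               20
0    sedan    8       5  Sat               13
8      van   16       5  Thu               21
5      van   18       6  Fri               24
7     bike   11       6  Fri               17
12    bike   23       6  Sat               29
max of column 'tip_plus_riders' → 29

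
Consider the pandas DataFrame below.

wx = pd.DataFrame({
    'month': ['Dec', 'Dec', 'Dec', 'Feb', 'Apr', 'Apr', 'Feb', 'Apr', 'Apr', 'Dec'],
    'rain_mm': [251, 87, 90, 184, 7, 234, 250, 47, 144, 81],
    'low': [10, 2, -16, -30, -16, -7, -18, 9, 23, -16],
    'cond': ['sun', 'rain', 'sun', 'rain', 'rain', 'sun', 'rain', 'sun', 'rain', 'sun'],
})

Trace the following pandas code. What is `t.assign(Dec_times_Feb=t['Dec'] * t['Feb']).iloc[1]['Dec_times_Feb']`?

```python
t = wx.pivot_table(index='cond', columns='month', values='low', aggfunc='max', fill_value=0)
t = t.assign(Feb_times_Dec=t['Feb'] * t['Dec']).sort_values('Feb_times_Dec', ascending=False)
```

pivot: rows=cond, cols=month, max(low):
month  Apr  Dec  Feb
cond                
rain    23    2  -18
sun      9   10    0
add column Feb_times_Dec = t['Feb'] * t['Dec']:
month  Apr  Dec  Feb  Feb_times_Dec
cond                               
rain    23    2  -18            -36
sun      9   10    0              0
sort by Feb_times_Dec descending:
month  Apr  Dec  Feb  Feb_times_Dec
cond                               
sun      9   10    0              0
rain    23    2  -18            -36
add column Dec_times_Feb = t['Dec'] * t['Feb']:
month  Apr  Dec  Feb  Feb_times_Dec  Dec_times_Feb
cond                                              
sun      9   10    0              0              0
rain    23    2  -18            -36            -36

-36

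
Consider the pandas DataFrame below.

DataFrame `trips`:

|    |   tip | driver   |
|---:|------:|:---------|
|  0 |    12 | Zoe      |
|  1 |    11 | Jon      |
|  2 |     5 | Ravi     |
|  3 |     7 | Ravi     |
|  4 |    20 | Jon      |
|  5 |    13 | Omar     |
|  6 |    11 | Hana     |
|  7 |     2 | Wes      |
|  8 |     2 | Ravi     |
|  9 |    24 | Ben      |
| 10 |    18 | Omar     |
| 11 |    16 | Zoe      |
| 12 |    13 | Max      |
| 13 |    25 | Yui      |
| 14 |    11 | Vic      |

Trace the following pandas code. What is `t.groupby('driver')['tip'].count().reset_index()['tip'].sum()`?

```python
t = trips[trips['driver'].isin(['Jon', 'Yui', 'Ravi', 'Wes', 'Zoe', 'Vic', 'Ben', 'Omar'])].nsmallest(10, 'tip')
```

10

filter rows where driver in ['Jon', 'Yui', 'Ravi', 'Wes', 'Zoe', 'Vic', 'Ben', 'Omar']:
    tip driver
0    12    Zoe
1    11    Jon
2     5   Ravi
3     7   Ravi
4    20    Jon
5    13   Omar
7     2    Wes
8     2   Ravi
9    24    Ben
10   18   Omar
11   16    Zoe
13   25    Yui
14   11    Vic
take 10 rows with smallest tip:
    tip driver
7     2    Wes
8     2   Ravi
2     5   Ravi
3     7   Ravi
1    11    Jon
14   11    Vic
0    12    Zoe
5    13   Omar
11   16    Zoe
10   18   Omar
group by driver, count of tip:
driver
Jon     1
Omar    2
Ravi    3
Vic     1
Wes     1
Zoe     2
Name: tip, dtype: int64
reset_index():
  driver  tip
0    Jon    1
1   Omar    2
2   Ravi    3
3    Vic    1
4    Wes    1
5    Zoe    2
Hence 10.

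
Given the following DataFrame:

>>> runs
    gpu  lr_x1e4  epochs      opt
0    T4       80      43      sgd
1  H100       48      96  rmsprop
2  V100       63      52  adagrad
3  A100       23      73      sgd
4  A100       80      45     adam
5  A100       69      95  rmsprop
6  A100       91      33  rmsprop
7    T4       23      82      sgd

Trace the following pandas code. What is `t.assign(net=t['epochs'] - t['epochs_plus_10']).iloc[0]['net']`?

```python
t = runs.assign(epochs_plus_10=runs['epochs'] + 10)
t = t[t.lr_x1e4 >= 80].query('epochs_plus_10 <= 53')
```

add column epochs_plus_10 = runs['epochs'] + 10:
    gpu  lr_x1e4  epochs      opt  epochs_plus_10
0    T4       80      43      sgd              53
1  H100       48      96  rmsprop             106
2  V100       63      52  adagrad              62
3  A100       23      73      sgd              83
4  A100       80      45     adam              55
5  A100       69      95  rmsprop             105
6  A100       91      33  rmsprop              43
7    T4       23      82      sgd              92
filter rows where lr_x1e4 >= 80:
    gpu  lr_x1e4  epochs      opt  epochs_plus_10
0    T4       80      43      sgd              53
4  A100       80      45     adam              55
6  A100       91      33  rmsprop              43
filter rows where epochs_plus_10 <= 53:
    gpu  lr_x1e4  epochs      opt  epochs_plus_10
0    T4       80      43      sgd              53
6  A100       91      33  rmsprop              43
add column net = t['epochs'] - t['epochs_plus_10']:
    gpu  lr_x1e4  epochs      opt  epochs_plus_10  net
0    T4       80      43      sgd              53  -10
6  A100       91      33  rmsprop              43  -10

-10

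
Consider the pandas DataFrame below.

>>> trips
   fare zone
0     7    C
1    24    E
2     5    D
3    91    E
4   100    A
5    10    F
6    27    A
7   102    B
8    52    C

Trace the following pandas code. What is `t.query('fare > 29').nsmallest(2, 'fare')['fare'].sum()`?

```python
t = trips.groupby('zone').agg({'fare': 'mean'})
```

group by zone, mean of fare:
       fare
zone       
A      63.5
B     102.0
C      29.5
D       5.0
E      57.5
F      10.0
filter rows where fare > 29:
       fare
zone       
A      63.5
B     102.0
C      29.5
E      57.5
take 2 rows with smallest fare:
      fare
zone      
C     29.5
E     57.5
Hence 87.0.

87.0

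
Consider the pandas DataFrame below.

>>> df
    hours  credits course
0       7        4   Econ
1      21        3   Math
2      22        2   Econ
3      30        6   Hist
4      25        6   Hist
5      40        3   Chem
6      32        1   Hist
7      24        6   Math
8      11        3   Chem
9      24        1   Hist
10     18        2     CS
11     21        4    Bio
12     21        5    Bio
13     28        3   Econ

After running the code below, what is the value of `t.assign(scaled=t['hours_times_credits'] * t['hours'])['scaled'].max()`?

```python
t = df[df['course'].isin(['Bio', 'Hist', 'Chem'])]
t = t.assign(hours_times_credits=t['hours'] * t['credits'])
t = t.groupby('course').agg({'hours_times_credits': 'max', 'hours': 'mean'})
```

filter rows where course in ['Bio', 'Hist', 'Chem']:
    hours  credits course
3      30        6   Hist
4      25        6   Hist
5      40        3   Chem
6      32        1   Hist
8      11        3   Chem
9      24        1   Hist
11     21        4    Bio
12     21        5    Bio
add column hours_times_credits = t['hours'] * t['credits']:
    hours  credits course  hours_times_credits
3      30        6   Hist                  180
4      25        6   Hist                  150
5      40        3   Chem                  120
6      32        1   Hist                   32
8      11        3   Chem                   33
9      24        1   Hist                   24
11     21        4    Bio                   84
12     21        5    Bio                  105
group by course: max(hours_times_credits), mean(hours):
        hours_times_credits  hours
course                            
Bio                     105  21.00
Chem                    120  25.50
Hist                    180  27.75
add column scaled = t['hours_times_credits'] * t['hours']:
        hours_times_credits  hours  scaled
course                                    
Bio                     105  21.00  2205.0
Chem                    120  25.50  3060.0
Hist                    180  27.75  4995.0
The max of column 'scaled' is 4995.0.

4995.0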